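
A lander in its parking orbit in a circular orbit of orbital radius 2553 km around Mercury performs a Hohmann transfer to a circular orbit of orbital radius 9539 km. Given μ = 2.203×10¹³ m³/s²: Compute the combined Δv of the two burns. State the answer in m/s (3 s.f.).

r₁ = 2553 km = 2.553×10⁶ m.
r₂ = 9539 km = 9.539×10⁶ m.
Transfer ellipse a_t = (r₁ + r₂)/2 = 6.046×10⁶ m.
At r₁: circular v_c1 = √(μ/r₁) = 2938 m/s; transfer-periherm v_p = √[μ(2/r₁ − 1/a_t)] = 3690 m/s.
Δv₁ = v_p − v_c1 = 752.2 m/s.
At r₂: circular v_c2 = √(μ/r₂) = 1520 m/s; transfer-apoherm v_a = √[μ(2/r₂ − 1/a_t)] = 987.5 m/s.
Δv₂ = v_c2 − v_a = 532.2 m/s.
Total Δv = Δv₁ + Δv₂ = 1284 m/s.

Δv_total ≈ 1280 m/s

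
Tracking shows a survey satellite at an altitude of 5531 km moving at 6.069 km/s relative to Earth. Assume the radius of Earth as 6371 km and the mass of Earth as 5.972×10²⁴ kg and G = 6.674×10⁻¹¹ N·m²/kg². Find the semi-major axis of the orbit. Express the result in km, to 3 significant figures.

a ≈ 13200 km

μ = GM = 6.674×10⁻¹¹ × 5.972×10²⁴ = 3.986×10¹⁴ m³/s².
r = 6371 + 5531 = 11902 km = 1.190×10⁷ m.
Specific orbital energy ε = v²/2 − μ/r = (6069)²/2 − 3.986×10¹⁴/1.190×10⁷ = -1.507×10⁷ J/kg.
Since ε = −μ/(2a), a = −μ/(2ε) = 1.322×10⁷ m = 13223 km.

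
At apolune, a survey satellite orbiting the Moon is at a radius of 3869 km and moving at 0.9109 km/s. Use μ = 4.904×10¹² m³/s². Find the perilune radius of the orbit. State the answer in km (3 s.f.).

perilune radius ≈ 1880 km

r_a = 3.869×10⁶ m.
Specific energy ε = v²/2 − μ/r = -8.526×10⁵ J/kg, so a = −μ/(2ε) = 2.876×10⁶ m.
The apsides satisfy r_p + r_a = 2a, so the perilune radius is 2a − r_a = 1.883×10⁶ m = 1882.5 km.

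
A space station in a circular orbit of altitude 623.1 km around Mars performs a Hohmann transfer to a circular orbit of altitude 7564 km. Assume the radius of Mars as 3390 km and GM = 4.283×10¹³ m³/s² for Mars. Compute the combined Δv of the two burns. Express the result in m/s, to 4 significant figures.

r₁ = 3390 + 623.1 = 4013.1 km = 4.0131×10⁶ m.
r₂ = 3390 + 7564 = 10954 km = 1.0954×10⁷ m.
Transfer ellipse a_t = (r₁ + r₂)/2 = 7.484×10⁶ m.
At r₁: circular v_c1 = √(μ/r₁) = 3267 m/s; transfer-periapsis v_p = √[μ(2/r₁ − 1/a_t)] = 3952 m/s.
Δv₁ = v_p − v_c1 = 685.6 m/s.
At r₂: circular v_c2 = √(μ/r₂) = 1977 m/s; transfer-apoapsis v_a = √[μ(2/r₂ − 1/a_t)] = 1448 m/s.
Δv₂ = v_c2 − v_a = 529.4 m/s.
Total Δv = Δv₁ + Δv₂ = 1215 m/s.

Δv_total ≈ 1215 m/s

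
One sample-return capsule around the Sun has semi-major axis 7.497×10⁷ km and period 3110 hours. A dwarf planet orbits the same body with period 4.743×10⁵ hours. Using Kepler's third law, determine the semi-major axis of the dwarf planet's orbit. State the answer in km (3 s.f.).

a₂ ≈ 2.14×10⁹ km

Kepler's third law: a³ ∝ T², so a₂ = a₁ (T₂/T₁)^(2/3).
T₂/T₁ = 152.5, (T₂/T₁)^(2/3) = 28.54.
a₂ = 7.497×10⁷ × 28.54 = 2.140×10⁹ km.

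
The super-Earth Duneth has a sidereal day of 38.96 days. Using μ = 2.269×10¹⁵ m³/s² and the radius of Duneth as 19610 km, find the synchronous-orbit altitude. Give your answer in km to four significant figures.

T = 38.96 days = 3.366×10⁶ s.
A synchronous orbit has period T, so by Kepler's third law a = (μT²/4π²)^(1/3).
μT²/4π² = 2.269×10¹⁵ × (3.366×10⁶)² / 39.48 = 6.512×10²⁶ m³.
a = 8.668×10⁸ m = 8.6679×10⁵ km.
Altitude h = a − R = 8.6679×10⁵ − 19610 = 8.4718×10⁵ km.

h_sync ≈ 8.472×10⁵ km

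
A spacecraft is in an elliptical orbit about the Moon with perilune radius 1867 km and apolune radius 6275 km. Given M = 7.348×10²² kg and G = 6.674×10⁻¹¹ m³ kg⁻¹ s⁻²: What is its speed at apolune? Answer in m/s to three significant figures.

v ≈ 599 m/s

μ = GM = 6.674×10⁻¹¹ × 7.348×10²² = 4.904×10¹² m³/s².
Semi-major axis a = (r_p + r_a)/2 = 4071.0 km = 4.071×10⁶ m.
Vis-viva: v² = μ(2/r − 1/a) = 4.904×10¹² × (3.187×10⁻⁷ − 2.456×10⁻⁷) = 3.584×10⁵ m²/s².
v = 598.7 m/s.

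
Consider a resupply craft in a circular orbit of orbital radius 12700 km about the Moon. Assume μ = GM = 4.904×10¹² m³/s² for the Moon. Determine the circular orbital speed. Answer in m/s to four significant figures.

r = 12700 km = 1.270×10⁷ m.
For a circular orbit v = √(μ/r) = √(4.904×10¹² / 1.270×10⁷) = √(3.861×10⁵) = 621.4 m/s.

v ≈ 621.4 m/s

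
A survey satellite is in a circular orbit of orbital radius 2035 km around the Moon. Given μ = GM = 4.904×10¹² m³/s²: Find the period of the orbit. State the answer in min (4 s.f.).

r = 2035 km = 2.035×10⁶ m.
Kepler's third law: T = 2π√(r³/μ) = 2π√((2.035×10⁶)³ / 4.904×10¹²).
r³/μ = 1.718×10⁶ s², so T = 2π × 1.311×10³ = 8.237×10³ s.
Converting: 8.237×10³ s ÷ 60.00 = 137.3 min.

T ≈ 137.3 min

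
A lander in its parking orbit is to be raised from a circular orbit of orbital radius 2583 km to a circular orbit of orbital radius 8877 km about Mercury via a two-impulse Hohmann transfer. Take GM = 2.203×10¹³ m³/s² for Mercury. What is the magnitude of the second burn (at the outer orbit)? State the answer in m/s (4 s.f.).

r₁ = 2583 km = 2.583×10⁶ m.
r₂ = 8877 km = 8.877×10⁶ m.
Transfer ellipse a_t = (r₁ + r₂)/2 = 5.730×10⁶ m.
At r₁: circular v_c1 = √(μ/r₁) = 2920 m/s; transfer-periherm v_p = √[μ(2/r₁ − 1/a_t)] = 3635 m/s.
At r₂: circular v_c2 = √(μ/r₂) = 1575 m/s; transfer-apoherm v_a = √[μ(2/r₂ − 1/a_t)] = 1058 m/s.
Δv₂ = v_c2 − v_a = 517.6 m/s.

Δv ≈ 517.6 m/s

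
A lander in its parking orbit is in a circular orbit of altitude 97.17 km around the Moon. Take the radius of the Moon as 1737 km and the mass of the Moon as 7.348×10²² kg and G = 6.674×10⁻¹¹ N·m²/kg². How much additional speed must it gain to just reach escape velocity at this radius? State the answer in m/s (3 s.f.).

Δv ≈ 677 m/s

μ = GM = 6.674×10⁻¹¹ × 7.348×10²² = 4.904×10¹² m³/s².
r = 1737 + 97.17 = 1834.2 km = 1.8342×10⁶ m.
Circular speed v_c = √(μ/r) = 1635 m/s.
Escape speed v_esc = √(2μ/r) = √2 × v_c = 2312 m/s.
Δv = v_esc − v_c = 677.3 m/s.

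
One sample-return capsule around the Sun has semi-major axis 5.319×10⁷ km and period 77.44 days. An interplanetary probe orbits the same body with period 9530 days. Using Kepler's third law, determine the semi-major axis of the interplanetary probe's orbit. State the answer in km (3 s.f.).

a₂ ≈ 1.32×10⁹ km

Kepler's third law: a³ ∝ T², so a₂ = a₁ (T₂/T₁)^(2/3).
T₂/T₁ = 123.1, (T₂/T₁)^(2/3) = 24.74.
a₂ = 5.319×10⁷ × 24.74 = 1.316×10⁹ km.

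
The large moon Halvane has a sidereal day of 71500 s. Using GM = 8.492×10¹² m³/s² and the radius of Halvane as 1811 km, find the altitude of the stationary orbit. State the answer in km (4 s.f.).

A synchronous orbit has period T, so by Kepler's third law a = (μT²/4π²)^(1/3).
μT²/4π² = 8.492×10¹² × (7.150×10⁴)² / 39.48 = 1.100×10²¹ m³.
a = 1.032×10⁷ m = 10322 km.
Altitude h = a − R = 10322 − 1811 = 8510.8 km.

h_sync ≈ 8511 km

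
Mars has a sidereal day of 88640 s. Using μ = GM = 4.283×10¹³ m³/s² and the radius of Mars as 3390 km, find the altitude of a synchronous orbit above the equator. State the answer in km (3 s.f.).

A synchronous orbit has period T, so by Kepler's third law a = (μT²/4π²)^(1/3).
μT²/4π² = 4.283×10¹³ × (8.864×10⁴)² / 39.48 = 8.524×10²¹ m³.
a = 2.043×10⁷ m = 20428 km.
Altitude h = a − R = 20428 − 3390 = 17038 km.

h_sync ≈ 17000 km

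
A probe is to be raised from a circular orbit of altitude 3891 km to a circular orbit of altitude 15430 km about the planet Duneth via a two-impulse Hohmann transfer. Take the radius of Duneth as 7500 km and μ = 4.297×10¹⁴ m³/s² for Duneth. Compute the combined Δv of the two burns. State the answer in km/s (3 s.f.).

r₁ = 7500 + 3891 = 11391 km = 1.1391×10⁷ m.
r₂ = 7500 + 15430 = 22930 km = 2.2930×10⁷ m.
Transfer ellipse a_t = (r₁ + r₂)/2 = 1.716×10⁷ m.
At r₁: circular v_c1 = √(μ/r₁) = 6142 m/s; transfer-periapsis v_p = √[μ(2/r₁ − 1/a_t)] = 7100 m/s.
Δv₁ = v_p − v_c1 = 957.8 m/s.
At r₂: circular v_c2 = √(μ/r₂) = 4329 m/s; transfer-apoapsis v_a = √[μ(2/r₂ − 1/a_t)] = 3527 m/s.
Δv₂ = v_c2 − v_a = 802.0 m/s.
Total Δv = Δv₁ + Δv₂ = 1760 m/s = 1.760 km/s.

Δv_total ≈ 1.76 km/s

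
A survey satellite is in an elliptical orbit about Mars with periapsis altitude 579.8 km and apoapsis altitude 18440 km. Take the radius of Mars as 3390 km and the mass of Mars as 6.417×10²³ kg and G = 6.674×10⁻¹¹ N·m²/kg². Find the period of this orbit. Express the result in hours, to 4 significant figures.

T ≈ 12.36 hours

μ = GM = 6.674×10⁻¹¹ × 6.417×10²³ = 4.283×10¹³ m³/s².
r_p = 3390 + 579.8 = 3969.8 km = 3.9698×10⁶ m.
r_a = 3390 + 18440 = 21830 km = 2.1830×10⁷ m.
Semi-major axis a = (r_p + r_a)/2 = (3969.8 + 21830)/2 = 12900 km = 1.290×10⁷ m.
By Kepler's third law T = 2π√(a³/μ) = 2π × 7.080×10³ = 4.448×10⁴ s.
= 12.36 hours.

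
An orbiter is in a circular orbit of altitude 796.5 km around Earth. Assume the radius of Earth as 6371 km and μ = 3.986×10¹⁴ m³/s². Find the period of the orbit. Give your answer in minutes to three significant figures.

T ≈ 101 minutes

r = 6371 + 796.5 = 7167.5 km = 7.1675×10⁶ m.
Kepler's third law: T = 2π√(r³/μ) = 2π√((7.168×10⁶)³ / 3.986×10¹⁴).
r³/μ = 9.238×10⁵ s², so T = 2π × 9.611×10² = 6.039×10³ s.
Converting: 6.039×10³ s ÷ 60.00 = 100.6 minutes.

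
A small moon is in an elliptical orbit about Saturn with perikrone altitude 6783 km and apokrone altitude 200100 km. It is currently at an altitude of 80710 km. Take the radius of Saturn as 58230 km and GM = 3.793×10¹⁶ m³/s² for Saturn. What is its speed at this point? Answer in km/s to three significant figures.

v ≈ 17.6 km/s

r_p = 58230 + 6783 = 65013 km = 6.5013×10⁷ m.
r_a = 58230 + 200100 = 258330 km = 2.5833×10⁸ m.
r = 58230 + 80710 = 1.3894×10⁵ km = 1.389×10⁸ m.
Semi-major axis a = (r_p + r_a)/2 = 1.6167×10⁵ km = 1.617×10⁸ m.
Vis-viva: v² = μ(2/r − 1/a) = 3.793×10¹⁶ × (1.439×10⁻⁸ − 6.185×10⁻⁹) = 3.114×10⁸ m²/s².
v = 17650 m/s = 17.65 km/s.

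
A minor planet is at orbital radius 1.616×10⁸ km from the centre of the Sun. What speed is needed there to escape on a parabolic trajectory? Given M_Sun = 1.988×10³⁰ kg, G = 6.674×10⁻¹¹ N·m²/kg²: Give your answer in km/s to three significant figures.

μ = GM = 6.674×10⁻¹¹ × 1.988×10³⁰ = 1.327×10²⁰ m³/s².
r = 1.616×10⁸ km = 1.616×10¹¹ m.
Escape speed v_esc = √(2μ/r) = √(2 × 1.327×10²⁰ / 1.616×10¹¹) = √(1.642×10⁹) = 40520 m/s.
= 40.52 km/s.

v_esc ≈ 40.5 km/s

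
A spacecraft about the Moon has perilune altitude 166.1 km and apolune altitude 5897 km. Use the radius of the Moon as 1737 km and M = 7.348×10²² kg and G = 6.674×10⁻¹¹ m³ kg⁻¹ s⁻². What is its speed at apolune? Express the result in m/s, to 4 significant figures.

v ≈ 506.3 m/s

μ = GM = 6.674×10⁻¹¹ × 7.348×10²² = 4.904×10¹² m³/s².
r_p = 1737 + 166.1 = 1903.1 km = 1.9031×10⁶ m.
r_a = 1737 + 5897 = 7634.0 km = 7.6340×10⁶ m.
Semi-major axis a = (r_p + r_a)/2 = 4768.6 km = 4.769×10⁶ m.
Vis-viva: v² = μ(2/r − 1/a) = 4.904×10¹² × (2.620×10⁻⁷ − 2.097×10⁻⁷) = 2.564×10⁵ m²/s².
v = 506.3 m/s.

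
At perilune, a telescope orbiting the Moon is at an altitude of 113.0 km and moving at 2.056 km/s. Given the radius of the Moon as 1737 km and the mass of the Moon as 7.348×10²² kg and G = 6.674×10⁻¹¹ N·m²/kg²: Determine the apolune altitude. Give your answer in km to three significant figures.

μ = GM = 6.674×10⁻¹¹ × 7.348×10²² = 4.904×10¹² m³/s².
r_p = 1737 + 113.0 = 1850.0 km = 1.850×10⁶ m.
Specific energy ε = v²/2 − μ/r = -5.373×10⁵ J/kg, so a = −μ/(2ε) = 4.564×10⁶ m.
The apsides satisfy r_p + r_a = 2a, so the apolune radius is 2a − r_p = 7.278×10⁶ m = 7277.7 km.
Apolune altitude = 7277.7 − 1737 = 5540.7 km.

apolune altitude ≈ 5540 km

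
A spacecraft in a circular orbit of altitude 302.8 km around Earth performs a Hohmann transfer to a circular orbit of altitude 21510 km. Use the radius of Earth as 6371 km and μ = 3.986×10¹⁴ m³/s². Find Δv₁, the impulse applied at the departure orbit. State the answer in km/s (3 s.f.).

Δv ≈ 2.09 km/s

r₁ = 6371 + 302.8 = 6673.8 km = 6.6738×10⁶ m.
r₂ = 6371 + 21510 = 27881 km = 2.7881×10⁷ m.
Transfer ellipse a_t = (r₁ + r₂)/2 = 1.728×10⁷ m.
At r₁: circular v_c1 = √(μ/r₁) = 7728 m/s; transfer-perigee v_p = √[μ(2/r₁ − 1/a_t)] = 9817 m/s.
Δv₁ = v_p − v_c1 = 2089 m/s.
= 2.089 km/s.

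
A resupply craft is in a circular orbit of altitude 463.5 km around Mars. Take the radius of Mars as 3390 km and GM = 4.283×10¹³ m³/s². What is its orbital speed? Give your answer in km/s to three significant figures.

r = 3390 + 463.5 = 3853.5 km = 3.8535×10⁶ m.
For a circular orbit v = √(μ/r) = √(4.283×10¹³ / 3.854×10⁶) = √(1.111×10⁷) = 3334 m/s.
That is 3.334 km/s.

v ≈ 3.33 km/s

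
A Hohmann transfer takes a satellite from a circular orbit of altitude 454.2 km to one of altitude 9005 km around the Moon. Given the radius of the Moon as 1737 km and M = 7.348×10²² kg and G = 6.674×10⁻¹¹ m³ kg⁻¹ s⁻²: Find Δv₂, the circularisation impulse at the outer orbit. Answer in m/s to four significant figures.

μ = GM = 6.674×10⁻¹¹ × 7.348×10²² = 4.904×10¹² m³/s².
r₁ = 1737 + 454.2 = 2191.2 km = 2.1912×10⁶ m.
r₂ = 1737 + 9005 = 10742 km = 1.0742×10⁷ m.
Transfer ellipse a_t = (r₁ + r₂)/2 = 6.467×10⁶ m.
At r₁: circular v_c1 = √(μ/r₁) = 1496 m/s; transfer-perilune v_p = √[μ(2/r₁ − 1/a_t)] = 1928 m/s.
At r₂: circular v_c2 = √(μ/r₂) = 675.7 m/s; transfer-apolune v_a = √[μ(2/r₂ − 1/a_t)] = 393.3 m/s.
Δv₂ = v_c2 − v_a = 282.4 m/s.

Δv ≈ 282.4 m/s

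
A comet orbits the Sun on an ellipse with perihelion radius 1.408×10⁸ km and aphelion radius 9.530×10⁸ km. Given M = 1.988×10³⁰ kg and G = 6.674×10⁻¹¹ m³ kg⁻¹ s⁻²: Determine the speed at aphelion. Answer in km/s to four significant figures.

v ≈ 5.987 km/s

μ = GM = 6.674×10⁻¹¹ × 1.988×10³⁰ = 1.327×10²⁰ m³/s².
Semi-major axis a = (r_p + r_a)/2 = 5.4690×10⁸ km = 5.469×10¹¹ m.
Vis-viva: v² = μ(2/r − 1/a) = 1.327×10²⁰ × (2.099×10⁻¹² − 1.828×10⁻¹²) = 3.584×10⁷ m²/s².
v = 5987 m/s = 5.987 km/s.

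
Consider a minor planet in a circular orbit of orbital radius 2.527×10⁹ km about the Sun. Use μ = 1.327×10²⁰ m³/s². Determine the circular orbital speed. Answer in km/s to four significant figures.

r = 2.527×10⁹ km = 2.527×10¹² m.
For a circular orbit v = √(μ/r) = √(1.327×10²⁰ / 2.527×10¹²) = √(5.251×10⁷) = 7247 m/s.
That is 7.247 km/s.

v ≈ 7.247 km/s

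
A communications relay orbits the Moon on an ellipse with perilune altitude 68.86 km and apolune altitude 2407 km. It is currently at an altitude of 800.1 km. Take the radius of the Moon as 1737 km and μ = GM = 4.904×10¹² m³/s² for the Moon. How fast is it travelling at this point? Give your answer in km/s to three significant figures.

r_p = 1737 + 68.86 = 1805.9 km = 1.8059×10⁶ m.
r_a = 1737 + 2407 = 4144.0 km = 4.1440×10⁶ m.
r = 1737 + 800.1 = 2537.1 km = 2.537×10⁶ m.
Semi-major axis a = (r_p + r_a)/2 = 2974.9 km = 2.975×10⁶ m.
Vis-viva: v² = μ(2/r − 1/a) = 4.904×10¹² × (7.883×10⁻⁷ − 3.361×10⁻⁷) = 2.217×10⁶ m²/s².
v = 1489 m/s = 1.489 km/s.

v ≈ 1.49 km/s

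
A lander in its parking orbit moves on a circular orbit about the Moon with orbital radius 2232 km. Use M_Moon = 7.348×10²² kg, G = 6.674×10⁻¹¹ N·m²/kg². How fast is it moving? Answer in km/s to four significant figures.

μ = GM = 6.674×10⁻¹¹ × 7.348×10²² = 4.904×10¹² m³/s².
r = 2232 km = 2.232×10⁶ m.
For a circular orbit v = √(μ/r) = √(4.904×10¹² / 2.232×10⁶) = √(2.197×10⁶) = 1482 m/s.
That is 1.482 km/s.

v ≈ 1.482 km/s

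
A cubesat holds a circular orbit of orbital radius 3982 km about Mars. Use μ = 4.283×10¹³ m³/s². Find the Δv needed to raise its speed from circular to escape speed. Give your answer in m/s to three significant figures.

r = 3982 km = 3.982×10⁶ m.
Circular speed v_c = √(μ/r) = 3280 m/s.
Escape speed v_esc = √(2μ/r) = √2 × v_c = 4638 m/s.
Δv = v_esc − v_c = 1358 m/s.

Δv ≈ 1360 m/s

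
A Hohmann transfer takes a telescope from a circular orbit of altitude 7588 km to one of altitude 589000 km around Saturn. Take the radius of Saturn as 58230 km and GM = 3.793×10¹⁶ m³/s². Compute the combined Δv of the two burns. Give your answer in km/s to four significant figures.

Δv_total ≈ 12.70 km/s

r₁ = 58230 + 7588 = 65818 km = 6.5818×10⁷ m.
r₂ = 58230 + 589000 = 647230 km = 6.4723×10⁸ m.
Transfer ellipse a_t = (r₁ + r₂)/2 = 3.565×10⁸ m.
At r₁: circular v_c1 = √(μ/r₁) = 24010 m/s; transfer-perikrone v_p = √[μ(2/r₁ − 1/a_t)] = 32340 m/s.
Δv₁ = v_p − v_c1 = 8339 m/s.
At r₂: circular v_c2 = √(μ/r₂) = 7655 m/s; transfer-apokrone v_a = √[μ(2/r₂ − 1/a_t)] = 3289 m/s.
Δv₂ = v_c2 − v_a = 4366 m/s.
Total Δv = Δv₁ + Δv₂ = 12700 m/s = 12.70 km/s.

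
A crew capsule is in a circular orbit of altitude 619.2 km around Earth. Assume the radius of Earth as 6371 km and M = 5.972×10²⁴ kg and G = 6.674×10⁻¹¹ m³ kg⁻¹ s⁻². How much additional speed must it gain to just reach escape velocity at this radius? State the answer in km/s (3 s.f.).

Δv ≈ 3.13 km/s

μ = GM = 6.674×10⁻¹¹ × 5.972×10²⁴ = 3.986×10¹⁴ m³/s².
r = 6371 + 619.2 = 6990.2 km = 6.9902×10⁶ m.
Circular speed v_c = √(μ/r) = 7551 m/s.
Escape speed v_esc = √(2μ/r) = √2 × v_c = 10680 m/s.
Δv = v_esc − v_c = 3128 m/s = 3.128 km/s.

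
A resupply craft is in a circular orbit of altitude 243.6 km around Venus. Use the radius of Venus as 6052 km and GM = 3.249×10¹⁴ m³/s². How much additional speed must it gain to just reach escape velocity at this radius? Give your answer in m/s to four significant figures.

Δv ≈ 2976 m/s

r = 6052 + 243.6 = 6295.6 km = 6.2956×10⁶ m.
Circular speed v_c = √(μ/r) = 7184 m/s.
Escape speed v_esc = √(2μ/r) = √2 × v_c = 10160 m/s.
Δv = v_esc − v_c = 2976 m/s.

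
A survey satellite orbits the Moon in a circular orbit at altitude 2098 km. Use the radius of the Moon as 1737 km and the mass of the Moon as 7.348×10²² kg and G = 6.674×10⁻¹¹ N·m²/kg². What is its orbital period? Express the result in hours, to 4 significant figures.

T ≈ 5.919 hours

μ = GM = 6.674×10⁻¹¹ × 7.348×10²² = 4.904×10¹² m³/s².
r = 1737 + 2098 = 3835.0 km = 3.8350×10⁶ m.
Kepler's third law: T = 2π√(r³/μ) = 2π√((3.835×10⁶)³ / 4.904×10¹²).
r³/μ = 1.150×10⁷ s², so T = 2π × 3.391×10³ = 2.131×10⁴ s.
Converting: 2.131×10⁴ s ÷ 3600 = 5.919 hours.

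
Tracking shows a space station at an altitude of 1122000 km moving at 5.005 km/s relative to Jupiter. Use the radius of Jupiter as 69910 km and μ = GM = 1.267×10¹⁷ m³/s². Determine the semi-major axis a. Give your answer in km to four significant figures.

r = 69910 + 1122000 = 1.1919×10⁶ km = 1.192×10⁹ m.
Specific orbital energy ε = v²/2 − μ/r = (5005)²/2 − 1.267×10¹⁷/1.192×10⁹ = -9.377×10⁷ J/kg.
Since ε = −μ/(2a), a = −μ/(2ε) = 6.756×10⁸ m = 6.7555×10⁵ km.

a ≈ 6.756×10⁵ km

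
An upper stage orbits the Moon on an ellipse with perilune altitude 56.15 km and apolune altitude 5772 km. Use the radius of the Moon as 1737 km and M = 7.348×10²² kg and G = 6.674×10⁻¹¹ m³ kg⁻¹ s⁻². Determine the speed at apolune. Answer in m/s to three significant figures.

μ = GM = 6.674×10⁻¹¹ × 7.348×10²² = 4.904×10¹² m³/s².
r_p = 1737 + 56.15 = 1793.2 km = 1.7932×10⁶ m.
r_a = 1737 + 5772 = 7509.0 km = 7.5090×10⁶ m.
Semi-major axis a = (r_p + r_a)/2 = 4651.1 km = 4.651×10⁶ m.
Vis-viva: v² = μ(2/r − 1/a) = 4.904×10¹² × (2.663×10⁻⁷ − 2.150×10⁻⁷) = 2.518×10⁵ m²/s².
v = 501.8 m/s.

v ≈ 502 m/s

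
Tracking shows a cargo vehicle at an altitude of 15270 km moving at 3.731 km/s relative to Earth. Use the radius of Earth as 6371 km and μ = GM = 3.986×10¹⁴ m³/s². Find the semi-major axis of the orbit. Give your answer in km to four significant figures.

r = 6371 + 15270 = 21641 km = 2.164×10⁷ m.
Vis-viva rearranged: 1/a = 2/r − v²/μ = 9.242×10⁻⁸ − 3.492×10⁻⁸ = 5.749×10⁻⁸ m⁻¹.
a = 1.739×10⁷ m = 17393 km.

a ≈ 17390 km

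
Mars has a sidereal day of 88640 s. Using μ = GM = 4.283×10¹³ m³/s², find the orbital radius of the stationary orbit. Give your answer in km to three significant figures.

A synchronous orbit has period T, so by Kepler's third law a = (μT²/4π²)^(1/3).
μT²/4π² = 4.283×10¹³ × (8.864×10⁴)² / 39.48 = 8.524×10²¹ m³.
a = 2.043×10⁷ m = 20428 km.

r_sync ≈ 20400 km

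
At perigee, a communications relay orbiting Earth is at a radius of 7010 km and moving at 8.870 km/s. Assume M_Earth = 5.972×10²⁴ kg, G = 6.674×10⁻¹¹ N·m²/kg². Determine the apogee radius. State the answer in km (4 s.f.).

μ = GM = 6.674×10⁻¹¹ × 5.972×10²⁴ = 3.986×10¹⁴ m³/s².
r_p = 7.010×10⁶ m.
Specific energy ε = v²/2 − μ/r = -1.752×10⁷ J/kg, so a = −μ/(2ε) = 1.138×10⁷ m.
The apsides satisfy r_p + r_a = 2a, so the apogee radius is 2a − r_p = 1.574×10⁷ m = 15741 km.

apogee radius ≈ 15740 km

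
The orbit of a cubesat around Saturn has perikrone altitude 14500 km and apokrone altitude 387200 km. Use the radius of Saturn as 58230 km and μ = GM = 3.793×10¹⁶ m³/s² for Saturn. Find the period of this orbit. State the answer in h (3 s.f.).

r_p = 58230 + 14500 = 72730 km = 7.2730×10⁷ m.
r_a = 58230 + 387200 = 445430 km = 4.4543×10⁸ m.
Semi-major axis a = (r_p + r_a)/2 = (72730 + 4.4543×10⁵)/2 = 2.5908×10⁵ km = 2.591×10⁸ m.
By Kepler's third law T = 2π√(a³/μ) = 2π × 2.141×10⁴ = 1.345×10⁵ s.
= 37.37 h.

T ≈ 37.4 h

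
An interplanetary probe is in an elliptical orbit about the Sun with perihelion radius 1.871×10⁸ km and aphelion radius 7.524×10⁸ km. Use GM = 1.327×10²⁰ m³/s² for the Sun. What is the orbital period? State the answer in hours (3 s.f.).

T ≈ 48800 hours

Semi-major axis a = (r_p + r_a)/2 = (1.8710×10⁸ + 7.5240×10⁸)/2 = 4.6975×10⁸ km = 4.698×10¹¹ m.
By Kepler's third law T = 2π√(a³/μ) = 2π × 2.795×10⁷ = 1.756×10⁸ s.
= 48780 hours.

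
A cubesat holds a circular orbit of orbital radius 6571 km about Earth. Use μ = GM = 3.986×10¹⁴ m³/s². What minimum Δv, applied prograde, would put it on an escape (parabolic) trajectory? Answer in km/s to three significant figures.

r = 6571 km = 6.571×10⁶ m.
Circular speed v_c = √(μ/r) = 7788 m/s.
Escape speed v_esc = √(2μ/r) = √2 × v_c = 11010 m/s.
Δv = v_esc − v_c = 3226 m/s = 3.226 km/s.

Δv ≈ 3.23 km/s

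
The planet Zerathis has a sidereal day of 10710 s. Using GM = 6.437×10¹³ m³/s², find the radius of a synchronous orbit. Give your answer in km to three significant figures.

r_sync ≈ 5720 km

A synchronous orbit has period T, so by Kepler's third law a = (μT²/4π²)^(1/3).
μT²/4π² = 6.437×10¹³ × (1.071×10⁴)² / 39.48 = 1.870×10²⁰ m³.
a = 5.719×10⁶ m = 5718.7 km.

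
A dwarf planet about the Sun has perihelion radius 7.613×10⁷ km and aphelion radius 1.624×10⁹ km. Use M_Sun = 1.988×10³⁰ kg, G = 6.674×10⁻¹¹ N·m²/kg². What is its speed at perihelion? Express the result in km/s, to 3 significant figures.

v ≈ 57.7 km/s

μ = GM = 6.674×10⁻¹¹ × 1.988×10³⁰ = 1.327×10²⁰ m³/s².
Semi-major axis a = (r_p + r_a)/2 = 8.5006×10⁸ km = 8.501×10¹¹ m.
Vis-viva: v² = μ(2/r − 1/a) = 1.327×10²⁰ × (2.627×10⁻¹¹ − 1.176×10⁻¹²) = 3.330×10⁹ m²/s².
v = 57700 m/s = 57.70 km/s.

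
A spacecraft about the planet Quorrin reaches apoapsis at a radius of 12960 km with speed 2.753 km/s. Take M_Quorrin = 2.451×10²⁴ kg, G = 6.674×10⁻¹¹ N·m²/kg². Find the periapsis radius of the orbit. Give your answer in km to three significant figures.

μ = GM = 6.674×10⁻¹¹ × 2.451×10²⁴ = 1.636×10¹⁴ m³/s².
r_a = 1.296×10⁷ m.
Specific energy ε = v²/2 − μ/r = -8.832×10⁶ J/kg, so a = −μ/(2ε) = 9.260×10⁶ m.
The apsides satisfy r_p + r_a = 2a, so the periapsis radius is 2a − r_a = 5.560×10⁶ m = 5560.4 km.

periapsis radius ≈ 5560 km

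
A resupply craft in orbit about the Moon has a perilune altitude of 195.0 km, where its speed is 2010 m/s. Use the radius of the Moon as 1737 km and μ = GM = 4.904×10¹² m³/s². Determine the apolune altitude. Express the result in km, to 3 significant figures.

r_p = 1737 + 195.0 = 1932.0 km = 1.932×10⁶ m.
Specific energy ε = v²/2 − μ/r = -5.183×10⁵ J/kg, so a = −μ/(2ε) = 4.731×10⁶ m.
The apsides satisfy r_p + r_a = 2a, so the apolune radius is 2a − r_p = 7.531×10⁶ m = 7530.6 km.
Apolune altitude = 7530.6 − 1737 = 5793.6 km.

apolune altitude ≈ 5790 km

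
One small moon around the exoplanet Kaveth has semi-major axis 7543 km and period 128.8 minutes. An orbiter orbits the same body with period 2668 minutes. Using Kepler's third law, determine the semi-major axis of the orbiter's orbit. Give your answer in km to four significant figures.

a₂ ≈ 56890 km

Kepler's third law: a³ ∝ T², so a₂ = a₁ (T₂/T₁)^(2/3).
T₂/T₁ = 20.71, (T₂/T₁)^(2/3) = 7.542.
a₂ = 7543 × 7.542 = 56890 km.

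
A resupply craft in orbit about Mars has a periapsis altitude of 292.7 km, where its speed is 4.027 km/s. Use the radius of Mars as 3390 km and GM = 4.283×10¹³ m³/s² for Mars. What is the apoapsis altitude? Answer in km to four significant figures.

r_p = 3390 + 292.7 = 3682.7 km = 3.683×10⁶ m.
Specific energy ε = v²/2 − μ/r = -3.522×10⁶ J/kg, so a = −μ/(2ε) = 6.081×10⁶ m.
The apsides satisfy r_p + r_a = 2a, so the apoapsis radius is 2a − r_p = 8.479×10⁶ m = 8479.1 km.
Apoapsis altitude = 8479.1 − 3390 = 5089.1 km.

apoapsis altitude ≈ 5089 km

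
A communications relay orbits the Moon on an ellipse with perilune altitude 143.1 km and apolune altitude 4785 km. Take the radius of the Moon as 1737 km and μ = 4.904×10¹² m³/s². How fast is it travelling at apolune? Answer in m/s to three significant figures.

r_p = 1737 + 143.1 = 1880.1 km = 1.8801×10⁶ m.
r_a = 1737 + 4785 = 6522.0 km = 6.5220×10⁶ m.
Semi-major axis a = (r_p + r_a)/2 = 4201.1 km = 4.201×10⁶ m.
Vis-viva: v² = μ(2/r − 1/a) = 4.904×10¹² × (3.067×10⁻⁷ − 2.380×10⁻⁷) = 3.365×10⁵ m²/s².
v = 580.1 m/s.

v ≈ 580 m/s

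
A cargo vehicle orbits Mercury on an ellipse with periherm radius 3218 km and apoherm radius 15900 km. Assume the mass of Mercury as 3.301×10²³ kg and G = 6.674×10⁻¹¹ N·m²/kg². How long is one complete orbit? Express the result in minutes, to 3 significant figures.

μ = GM = 6.674×10⁻¹¹ × 3.301×10²³ = 2.203×10¹³ m³/s².
Semi-major axis a = (r_p + r_a)/2 = (3218.0 + 15900)/2 = 9559.0 km = 9.559×10⁶ m.
By Kepler's third law T = 2π√(a³/μ) = 2π × 6.297×10³ = 3.956×10⁴ s.
= 659.4 minutes.

T ≈ 659 minutes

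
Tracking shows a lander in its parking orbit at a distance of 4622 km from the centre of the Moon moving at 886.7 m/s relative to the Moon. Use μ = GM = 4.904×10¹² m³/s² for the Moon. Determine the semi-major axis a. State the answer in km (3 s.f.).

r = 4.622×10⁶ m.
Vis-viva rearranged: 1/a = 2/r − v²/μ = 4.327×10⁻⁷ − 1.603×10⁻⁷ = 2.724×10⁻⁷ m⁻¹.
a = 3.671×10⁶ m = 3671.2 km.

a ≈ 3670 km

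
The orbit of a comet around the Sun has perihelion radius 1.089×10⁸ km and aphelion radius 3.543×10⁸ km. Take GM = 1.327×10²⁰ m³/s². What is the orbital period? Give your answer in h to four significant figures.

T ≈ 16890 h

Semi-major axis a = (r_p + r_a)/2 = (1.0890×10⁸ + 3.5430×10⁸)/2 = 2.3160×10⁸ km = 2.316×10¹¹ m.
By Kepler's third law T = 2π√(a³/μ) = 2π × 9.675×10⁶ = 6.079×10⁷ s.
= 16890 h.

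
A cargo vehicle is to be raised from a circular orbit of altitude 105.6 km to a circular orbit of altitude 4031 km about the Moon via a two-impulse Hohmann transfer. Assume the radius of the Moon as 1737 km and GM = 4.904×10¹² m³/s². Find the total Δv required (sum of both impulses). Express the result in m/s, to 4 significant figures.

r₁ = 1737 + 105.6 = 1842.6 km = 1.8426×10⁶ m.
r₂ = 1737 + 4031 = 5768.0 km = 5.7680×10⁶ m.
Transfer ellipse a_t = (r₁ + r₂)/2 = 3.805×10⁶ m.
At r₁: circular v_c1 = √(μ/r₁) = 1631 m/s; transfer-perilune v_p = √[μ(2/r₁ − 1/a_t)] = 2009 m/s.
Δv₁ = v_p − v_c1 = 377.1 m/s.
At r₂: circular v_c2 = √(μ/r₂) = 922.1 m/s; transfer-apolune v_a = √[μ(2/r₂ − 1/a_t)] = 641.6 m/s.
Δv₂ = v_c2 − v_a = 280.4 m/s.
Total Δv = Δv₁ + Δv₂ = 657.6 m/s.

Δv_total ≈ 657.6 m/s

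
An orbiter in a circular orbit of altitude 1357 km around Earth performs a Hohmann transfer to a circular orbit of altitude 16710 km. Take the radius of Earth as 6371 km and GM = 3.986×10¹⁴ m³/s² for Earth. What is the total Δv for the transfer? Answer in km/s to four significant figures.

r₁ = 6371 + 1357 = 7728.0 km = 7.7280×10⁶ m.
r₂ = 6371 + 16710 = 23081 km = 2.3081×10⁷ m.
Transfer ellipse a_t = (r₁ + r₂)/2 = 1.540×10⁷ m.
At r₁: circular v_c1 = √(μ/r₁) = 7182 m/s; transfer-perigee v_p = √[μ(2/r₁ − 1/a_t)] = 8791 m/s.
Δv₁ = v_p − v_c1 = 1609 m/s.
At r₂: circular v_c2 = √(μ/r₂) = 4156 m/s; transfer-apogee v_a = √[μ(2/r₂ − 1/a_t)] = 2943 m/s.
Δv₂ = v_c2 − v_a = 1212 m/s.
Total Δv = Δv₁ + Δv₂ = 2821 m/s = 2.821 km/s.

Δv_total ≈ 2.821 km/s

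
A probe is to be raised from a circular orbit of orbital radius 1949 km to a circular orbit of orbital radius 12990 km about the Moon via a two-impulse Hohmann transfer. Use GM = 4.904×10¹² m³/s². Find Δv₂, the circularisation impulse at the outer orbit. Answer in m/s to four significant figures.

r₁ = 1949 km = 1.949×10⁶ m.
r₂ = 12990 km = 1.299×10⁷ m.
Transfer ellipse a_t = (r₁ + r₂)/2 = 7.470×10⁶ m.
At r₁: circular v_c1 = √(μ/r₁) = 1586 m/s; transfer-perilune v_p = √[μ(2/r₁ − 1/a_t)] = 2092 m/s.
At r₂: circular v_c2 = √(μ/r₂) = 614.4 m/s; transfer-apolune v_a = √[μ(2/r₂ − 1/a_t)] = 313.9 m/s.
Δv₂ = v_c2 − v_a = 300.6 m/s.

Δv ≈ 300.6 m/s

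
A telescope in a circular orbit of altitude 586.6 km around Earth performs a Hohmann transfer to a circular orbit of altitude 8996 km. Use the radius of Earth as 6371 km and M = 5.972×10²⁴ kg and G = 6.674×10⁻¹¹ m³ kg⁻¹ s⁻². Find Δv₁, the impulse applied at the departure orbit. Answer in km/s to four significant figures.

μ = GM = 6.674×10⁻¹¹ × 5.972×10²⁴ = 3.986×10¹⁴ m³/s².
r₁ = 6371 + 586.6 = 6957.6 km = 6.9576×10⁶ m.
r₂ = 6371 + 8996 = 15367 km = 1.5367×10⁷ m.
Transfer ellipse a_t = (r₁ + r₂)/2 = 1.116×10⁷ m.
At r₁: circular v_c1 = √(μ/r₁) = 7569 m/s; transfer-perigee v_p = √[μ(2/r₁ − 1/a_t)] = 8881 m/s.
Δv₁ = v_p − v_c1 = 1312 m/s.
= 1.312 km/s.

Δv ≈ 1.312 km/s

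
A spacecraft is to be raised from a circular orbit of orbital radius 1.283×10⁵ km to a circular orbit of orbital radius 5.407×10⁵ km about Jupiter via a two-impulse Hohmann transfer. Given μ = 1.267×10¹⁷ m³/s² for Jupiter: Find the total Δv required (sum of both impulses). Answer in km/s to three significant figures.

Δv_total ≈ 14.4 km/s

r₁ = 1.283×10⁵ km = 1.283×10⁸ m.
r₂ = 5.407×10⁵ km = 5.407×10⁸ m.
Transfer ellipse a_t = (r₁ + r₂)/2 = 3.345×10⁸ m.
At r₁: circular v_c1 = √(μ/r₁) = 31420 m/s; transfer-perijove v_p = √[μ(2/r₁ − 1/a_t)] = 39950 m/s.
Δv₁ = v_p − v_c1 = 8529 m/s.
At r₂: circular v_c2 = √(μ/r₂) = 15310 m/s; transfer-apojove v_a = √[μ(2/r₂ − 1/a_t)] = 9480 m/s.
Δv₂ = v_c2 − v_a = 5827 m/s.
Total Δv = Δv₁ + Δv₂ = 14360 m/s = 14.36 km/s.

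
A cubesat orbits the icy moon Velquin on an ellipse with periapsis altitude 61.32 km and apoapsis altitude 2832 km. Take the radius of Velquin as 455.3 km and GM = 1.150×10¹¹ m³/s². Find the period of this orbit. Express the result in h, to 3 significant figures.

r_p = 455.3 + 61.32 = 516.62 km = 5.1662×10⁵ m.
r_a = 455.3 + 2832 = 3287.3 km = 3.2873×10⁶ m.
Semi-major axis a = (r_p + r_a)/2 = (516.62 + 3287.3)/2 = 1902.0 km = 1.902×10⁶ m.
By Kepler's third law T = 2π√(a³/μ) = 2π × 7.735×10³ = 4.860×10⁴ s.
= 13.50 h.

T ≈ 13.5 h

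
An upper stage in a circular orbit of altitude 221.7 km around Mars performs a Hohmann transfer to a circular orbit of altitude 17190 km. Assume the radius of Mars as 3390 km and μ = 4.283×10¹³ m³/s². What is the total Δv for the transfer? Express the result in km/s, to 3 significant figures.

Δv_total ≈ 1.70 km/s

r₁ = 3390 + 221.7 = 3611.7 km = 3.6117×10⁶ m.
r₂ = 3390 + 17190 = 20580 km = 2.0580×10⁷ m.
Transfer ellipse a_t = (r₁ + r₂)/2 = 1.210×10⁷ m.
At r₁: circular v_c1 = √(μ/r₁) = 3444 m/s; transfer-periapsis v_p = √[μ(2/r₁ − 1/a_t)] = 4492 m/s.
Δv₁ = v_p − v_c1 = 1048 m/s.
At r₂: circular v_c2 = √(μ/r₂) = 1443 m/s; transfer-apoapsis v_a = √[μ(2/r₂ − 1/a_t)] = 788.3 m/s.
Δv₂ = v_c2 − v_a = 654.3 m/s.
Total Δv = Δv₁ + Δv₂ = 1703 m/s = 1.703 km/s.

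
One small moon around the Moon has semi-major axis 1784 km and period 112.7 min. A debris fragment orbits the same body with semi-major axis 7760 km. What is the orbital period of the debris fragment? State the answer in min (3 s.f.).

T₂ ≈ 1020 min

Kepler's third law: T² ∝ a³, so T₂ = T₁ (a₂/a₁)^(3/2).
a₂/a₁ = 4.350, (a₂/a₁)^(3/2) = 9.072.
T₂ = 112.7 × 9.072 = 1022 min.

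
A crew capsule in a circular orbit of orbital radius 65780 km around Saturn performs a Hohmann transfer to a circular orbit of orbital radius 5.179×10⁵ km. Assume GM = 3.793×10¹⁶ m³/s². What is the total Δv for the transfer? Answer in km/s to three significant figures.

Δv_total ≈ 12.5 km/s

r₁ = 65780 km = 6.578×10⁷ m.
r₂ = 5.179×10⁵ km = 5.179×10⁸ m.
Transfer ellipse a_t = (r₁ + r₂)/2 = 2.918×10⁸ m.
At r₁: circular v_c1 = √(μ/r₁) = 24010 m/s; transfer-perikrone v_p = √[μ(2/r₁ − 1/a_t)] = 31990 m/s.
Δv₁ = v_p − v_c1 = 7976 m/s.
At r₂: circular v_c2 = √(μ/r₂) = 8558 m/s; transfer-apokrone v_a = √[μ(2/r₂ − 1/a_t)] = 4063 m/s.
Δv₂ = v_c2 − v_a = 4495 m/s.
Total Δv = Δv₁ + Δv₂ = 12470 m/s = 12.47 km/s.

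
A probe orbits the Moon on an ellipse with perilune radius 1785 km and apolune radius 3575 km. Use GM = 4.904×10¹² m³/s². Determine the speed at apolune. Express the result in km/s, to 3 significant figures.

Semi-major axis a = (r_p + r_a)/2 = 2680.0 km = 2.680×10⁶ m.
Vis-viva: v² = μ(2/r − 1/a) = 4.904×10¹² × (5.594×10⁻⁷ − 3.731×10⁻⁷) = 9.136×10⁵ m²/s².
v = 955.8 m/s = 0.9558 km/s.

v ≈ 0.956 km/s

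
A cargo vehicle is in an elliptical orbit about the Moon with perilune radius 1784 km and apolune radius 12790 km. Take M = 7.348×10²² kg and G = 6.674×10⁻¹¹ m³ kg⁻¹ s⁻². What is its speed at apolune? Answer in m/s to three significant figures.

v ≈ 306 m/s

μ = GM = 6.674×10⁻¹¹ × 7.348×10²² = 4.904×10¹² m³/s².
Semi-major axis a = (r_p + r_a)/2 = 7287.0 km = 7.287×10⁶ m.
Vis-viva: v² = μ(2/r − 1/a) = 4.904×10¹² × (1.564×10⁻⁷ − 1.372×10⁻⁷) = 9.387×10⁴ m²/s².
v = 306.4 m/s.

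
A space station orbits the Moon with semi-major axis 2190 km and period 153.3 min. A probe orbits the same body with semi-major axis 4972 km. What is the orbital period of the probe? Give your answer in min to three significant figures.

T₂ ≈ 524 min

Kepler's third law: T² ∝ a³, so T₂ = T₁ (a₂/a₁)^(3/2).
a₂/a₁ = 2.270, (a₂/a₁)^(3/2) = 3.421.
T₂ = 153.3 × 3.421 = 524.4 min.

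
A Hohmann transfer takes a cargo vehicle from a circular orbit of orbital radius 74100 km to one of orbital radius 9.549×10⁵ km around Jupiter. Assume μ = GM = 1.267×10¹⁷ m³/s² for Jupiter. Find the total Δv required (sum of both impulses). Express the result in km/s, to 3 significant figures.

r₁ = 74100 km = 7.410×10⁷ m.
r₂ = 9.549×10⁵ km = 9.549×10⁸ m.
Transfer ellipse a_t = (r₁ + r₂)/2 = 5.145×10⁸ m.
At r₁: circular v_c1 = √(μ/r₁) = 41350 m/s; transfer-perijove v_p = √[μ(2/r₁ − 1/a_t)] = 56330 m/s.
Δv₁ = v_p − v_c1 = 14980 m/s.
At r₂: circular v_c2 = √(μ/r₂) = 11520 m/s; transfer-apojove v_a = √[μ(2/r₂ − 1/a_t)] = 4371 m/s.
Δv₂ = v_c2 − v_a = 7147 m/s.
Total Δv = Δv₁ + Δv₂ = 22130 m/s = 22.13 km/s.

Δv_total ≈ 22.1 km/s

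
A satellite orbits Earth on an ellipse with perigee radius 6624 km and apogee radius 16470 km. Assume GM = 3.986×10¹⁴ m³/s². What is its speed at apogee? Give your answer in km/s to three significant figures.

v ≈ 3.73 km/s

Semi-major axis a = (r_p + r_a)/2 = 11547 km = 1.155×10⁷ m.
Vis-viva: v² = μ(2/r − 1/a) = 3.986×10¹⁴ × (1.214×10⁻⁷ − 8.660×10⁻⁸) = 1.388×10⁷ m²/s².
v = 3726 m/s = 3.726 km/s.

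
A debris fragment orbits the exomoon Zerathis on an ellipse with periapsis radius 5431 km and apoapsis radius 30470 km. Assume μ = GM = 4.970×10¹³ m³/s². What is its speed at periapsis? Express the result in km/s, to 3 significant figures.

v ≈ 3.94 km/s

Semi-major axis a = (r_p + r_a)/2 = 17950 km = 1.795×10⁷ m.
Vis-viva: v² = μ(2/r − 1/a) = 4.970×10¹³ × (3.683×10⁻⁷ − 5.571×10⁻⁸) = 1.553×10⁷ m²/s².
v = 3941 m/s = 3.941 km/s.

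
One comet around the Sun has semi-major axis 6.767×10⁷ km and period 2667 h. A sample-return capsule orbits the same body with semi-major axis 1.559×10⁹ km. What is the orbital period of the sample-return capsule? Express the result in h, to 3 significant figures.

T₂ ≈ 2.95×10⁵ h

Kepler's third law: T² ∝ a³, so T₂ = T₁ (a₂/a₁)^(3/2).
a₂/a₁ = 23.04, (a₂/a₁)^(3/2) = 110.6.
T₂ = 2667 × 110.6 = 2.949×10⁵ h.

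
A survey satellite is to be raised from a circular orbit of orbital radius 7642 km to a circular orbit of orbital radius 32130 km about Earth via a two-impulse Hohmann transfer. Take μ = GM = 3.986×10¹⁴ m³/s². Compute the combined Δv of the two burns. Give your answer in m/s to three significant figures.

r₁ = 7642 km = 7.642×10⁶ m.
r₂ = 32130 km = 3.213×10⁷ m.
Transfer ellipse a_t = (r₁ + r₂)/2 = 1.989×10⁷ m.
At r₁: circular v_c1 = √(μ/r₁) = 7222 m/s; transfer-perigee v_p = √[μ(2/r₁ − 1/a_t)] = 9180 m/s.
Δv₁ = v_p − v_c1 = 1958 m/s.
At r₂: circular v_c2 = √(μ/r₂) = 3522 m/s; transfer-apogee v_a = √[μ(2/r₂ − 1/a_t)] = 2183 m/s.
Δv₂ = v_c2 − v_a = 1339 m/s.
Total Δv = Δv₁ + Δv₂ = 3297 m/s.

Δv_total ≈ 3300 m/s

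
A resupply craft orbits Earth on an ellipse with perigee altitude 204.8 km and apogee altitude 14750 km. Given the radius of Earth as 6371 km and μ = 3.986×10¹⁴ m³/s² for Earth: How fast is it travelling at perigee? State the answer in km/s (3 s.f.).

v ≈ 9.62 km/s

r_p = 6371 + 204.8 = 6575.8 km = 6.5758×10⁶ m.
r_a = 6371 + 14750 = 21121 km = 2.1121×10⁷ m.
Semi-major axis a = (r_p + r_a)/2 = 13848 km = 1.385×10⁷ m.
Vis-viva: v² = μ(2/r − 1/a) = 3.986×10¹⁴ × (3.041×10⁻⁷ − 7.221×10⁻⁸) = 9.245×10⁷ m²/s².
v = 9615 m/s = 9.615 km/s.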